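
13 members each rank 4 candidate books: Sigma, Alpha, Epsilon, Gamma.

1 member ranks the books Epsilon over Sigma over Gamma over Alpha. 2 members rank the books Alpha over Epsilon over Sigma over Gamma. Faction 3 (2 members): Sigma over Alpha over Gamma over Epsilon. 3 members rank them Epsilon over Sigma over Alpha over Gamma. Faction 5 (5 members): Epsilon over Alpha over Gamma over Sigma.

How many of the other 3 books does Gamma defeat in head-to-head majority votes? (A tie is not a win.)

Gamma against each rival (13 members):
Gamma vs Sigma: 5 to 8, Sigma.
Gamma vs Alpha: Alpha wins 12–1.
Gamma–Epsilon: Epsilon 11–2.
Gamma beats no one; loses to Sigma, Alpha, Epsilon — 0 pairwise wins.

0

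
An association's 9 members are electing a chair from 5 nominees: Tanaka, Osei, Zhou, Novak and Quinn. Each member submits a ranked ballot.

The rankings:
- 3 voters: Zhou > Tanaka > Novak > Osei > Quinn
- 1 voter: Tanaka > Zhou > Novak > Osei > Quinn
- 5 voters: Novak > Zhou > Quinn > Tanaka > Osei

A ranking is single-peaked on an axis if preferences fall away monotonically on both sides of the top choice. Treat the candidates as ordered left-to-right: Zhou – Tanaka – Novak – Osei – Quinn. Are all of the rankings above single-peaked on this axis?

no

Axis positions: Zhou=1, Tanaka=2, Novak=3, Osei=4, Quinn=5.
Ballot type 1 (peak Zhou at position 1): ranking walks positions 1-2-3-4-5, expanding outward from the peak — single-peaked.
Ballot type 2 (peak Tanaka at position 2): ranking walks positions 2-1-3-4-5, expanding outward from the peak — single-peaked.
Ballot type 3: ranking walks positions 3-1-5-2-4; Zhou is ranked above Tanaka even though Tanaka lies between Zhou and the peak Novak on the axis — preferences dip and rise again. Not single-peaked.
Ballot type 3 violates single-peakedness, so the profile is not single-peaked on this axis.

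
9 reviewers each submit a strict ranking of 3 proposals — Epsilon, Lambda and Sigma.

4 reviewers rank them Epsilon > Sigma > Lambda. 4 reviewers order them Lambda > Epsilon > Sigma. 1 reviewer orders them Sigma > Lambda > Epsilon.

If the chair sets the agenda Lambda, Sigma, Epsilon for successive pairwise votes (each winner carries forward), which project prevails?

Round 1: Lambda vs Sigma — 4–5, Sigma advances.
Round 2: Sigma vs Epsilon — 1–8, Epsilon advances.
Epsilon survives the agenda.

Epsilon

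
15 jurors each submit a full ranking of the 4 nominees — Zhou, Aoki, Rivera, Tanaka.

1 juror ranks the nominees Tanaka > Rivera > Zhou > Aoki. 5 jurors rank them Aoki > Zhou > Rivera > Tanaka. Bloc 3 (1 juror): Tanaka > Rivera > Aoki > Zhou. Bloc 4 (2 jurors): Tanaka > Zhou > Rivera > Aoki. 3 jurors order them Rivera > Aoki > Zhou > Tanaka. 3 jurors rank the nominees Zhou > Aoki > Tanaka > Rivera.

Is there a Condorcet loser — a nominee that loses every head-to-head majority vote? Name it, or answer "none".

Tanaka

Pairwise majorities:
Zhou–Aoki: Aoki 9–6.
Zhou–Rivera: Zhou 10–5.
Zhou–Tanaka: Zhou 11–4.
Aoki vs Rivera: Aoki preferred on 5+3 = 8 ballots; Aoki wins 8–7.
Aoki vs Tanaka: 11 to 4, Aoki.
Rivera–Tanaka: Rivera 8–7.
Tanaka is beaten in every head-to-head and is the Condorcet loser.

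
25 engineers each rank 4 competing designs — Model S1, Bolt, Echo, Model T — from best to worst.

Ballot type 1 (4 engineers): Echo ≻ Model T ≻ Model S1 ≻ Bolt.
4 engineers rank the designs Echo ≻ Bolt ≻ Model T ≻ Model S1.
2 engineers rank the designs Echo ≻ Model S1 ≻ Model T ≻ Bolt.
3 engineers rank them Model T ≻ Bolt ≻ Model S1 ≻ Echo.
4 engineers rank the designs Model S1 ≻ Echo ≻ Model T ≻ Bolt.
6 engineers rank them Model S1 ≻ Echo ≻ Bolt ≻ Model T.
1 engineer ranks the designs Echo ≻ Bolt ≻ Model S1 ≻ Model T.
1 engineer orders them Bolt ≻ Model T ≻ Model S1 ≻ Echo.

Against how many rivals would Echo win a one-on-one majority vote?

2

Echo against each rival (25 engineers):
Echo vs Model S1: 11 to 14, Model S1.
Echo vs Bolt: Echo wins 21–4.
Echo–Model T: Echo 21–4.
Echo beats Bolt, Model T; loses to Model S1 — 2 pairwise wins.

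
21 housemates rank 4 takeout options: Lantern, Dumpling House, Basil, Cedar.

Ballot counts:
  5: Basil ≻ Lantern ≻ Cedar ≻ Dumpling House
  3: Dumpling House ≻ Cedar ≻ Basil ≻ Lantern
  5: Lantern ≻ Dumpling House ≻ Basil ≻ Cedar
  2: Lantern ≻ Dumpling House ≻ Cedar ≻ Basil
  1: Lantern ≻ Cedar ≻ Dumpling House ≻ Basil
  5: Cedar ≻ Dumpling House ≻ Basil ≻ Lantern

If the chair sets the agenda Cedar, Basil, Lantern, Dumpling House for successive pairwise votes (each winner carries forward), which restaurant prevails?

Round 1: Cedar vs Basil — 11–10, Cedar advances.
Round 2: Cedar vs Lantern — 8–13, Lantern advances.
Round 3: Lantern vs Dumpling House — 13–8, Lantern advances.
Lantern survives the agenda.

Lantern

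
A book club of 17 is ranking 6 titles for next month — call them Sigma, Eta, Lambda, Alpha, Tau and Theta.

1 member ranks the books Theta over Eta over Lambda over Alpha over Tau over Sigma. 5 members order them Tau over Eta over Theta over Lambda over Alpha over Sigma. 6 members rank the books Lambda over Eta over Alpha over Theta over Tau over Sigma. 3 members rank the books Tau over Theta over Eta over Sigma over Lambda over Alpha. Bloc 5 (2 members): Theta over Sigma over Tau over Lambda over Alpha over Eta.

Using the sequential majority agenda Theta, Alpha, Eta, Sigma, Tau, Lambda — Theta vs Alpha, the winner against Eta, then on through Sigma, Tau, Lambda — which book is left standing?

Tau

Round 1: Theta vs Alpha — 11–6, Theta advances.
Round 2: Theta vs Eta — 6–11, Eta advances.
Round 3: Eta vs Sigma — 15–2, Eta advances.
Round 4: Eta vs Tau — 7–10, Tau advances.
Round 5: Tau vs Lambda — 10–7, Tau advances.
Tau survives the agenda.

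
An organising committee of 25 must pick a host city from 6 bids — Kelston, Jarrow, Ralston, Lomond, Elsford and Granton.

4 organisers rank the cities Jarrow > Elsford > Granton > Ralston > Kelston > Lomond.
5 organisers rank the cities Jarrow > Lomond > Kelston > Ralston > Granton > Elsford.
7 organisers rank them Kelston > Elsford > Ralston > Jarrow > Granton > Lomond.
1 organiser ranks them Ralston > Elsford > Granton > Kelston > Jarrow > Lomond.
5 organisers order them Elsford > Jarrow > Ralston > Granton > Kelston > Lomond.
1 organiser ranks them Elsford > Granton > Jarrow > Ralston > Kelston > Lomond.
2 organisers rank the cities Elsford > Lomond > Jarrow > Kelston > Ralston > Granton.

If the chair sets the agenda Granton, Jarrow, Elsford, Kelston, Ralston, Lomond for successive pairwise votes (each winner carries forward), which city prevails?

Elsford

Round 1: Granton vs Jarrow — 2–23, Jarrow advances.
Round 2: Jarrow vs Elsford — 9–16, Elsford advances.
Round 3: Elsford vs Kelston — 13–12, Elsford advances.
Round 4: Elsford vs Ralston — 19–6, Elsford advances.
Round 5: Elsford vs Lomond — 20–5, Elsford advances.
Elsford survives the agenda.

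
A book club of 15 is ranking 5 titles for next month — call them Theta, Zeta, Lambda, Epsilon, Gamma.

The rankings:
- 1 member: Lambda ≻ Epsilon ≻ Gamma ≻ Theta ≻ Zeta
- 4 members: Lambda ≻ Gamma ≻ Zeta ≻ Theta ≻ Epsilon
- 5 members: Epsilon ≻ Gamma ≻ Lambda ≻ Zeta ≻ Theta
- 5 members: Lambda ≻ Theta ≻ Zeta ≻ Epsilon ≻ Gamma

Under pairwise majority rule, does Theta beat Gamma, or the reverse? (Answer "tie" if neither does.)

Gamma

Ballots ranking Theta above Gamma: 5.
Ballots ranking Gamma above Theta: 15 − 5 = 10.
Gamma wins the head-to-head 10–5.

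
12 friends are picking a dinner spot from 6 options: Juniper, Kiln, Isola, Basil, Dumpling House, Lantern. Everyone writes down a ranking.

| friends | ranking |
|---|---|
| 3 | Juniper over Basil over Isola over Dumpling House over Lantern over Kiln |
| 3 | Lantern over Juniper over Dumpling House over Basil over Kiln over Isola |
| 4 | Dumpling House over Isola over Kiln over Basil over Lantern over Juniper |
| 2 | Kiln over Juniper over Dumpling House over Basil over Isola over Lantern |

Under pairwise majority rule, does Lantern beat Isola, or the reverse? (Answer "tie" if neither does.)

Ballots ranking Lantern above Isola: 3.
Ballots ranking Isola above Lantern: 12 − 3 = 9.
Isola wins the head-to-head 9–3.

Isola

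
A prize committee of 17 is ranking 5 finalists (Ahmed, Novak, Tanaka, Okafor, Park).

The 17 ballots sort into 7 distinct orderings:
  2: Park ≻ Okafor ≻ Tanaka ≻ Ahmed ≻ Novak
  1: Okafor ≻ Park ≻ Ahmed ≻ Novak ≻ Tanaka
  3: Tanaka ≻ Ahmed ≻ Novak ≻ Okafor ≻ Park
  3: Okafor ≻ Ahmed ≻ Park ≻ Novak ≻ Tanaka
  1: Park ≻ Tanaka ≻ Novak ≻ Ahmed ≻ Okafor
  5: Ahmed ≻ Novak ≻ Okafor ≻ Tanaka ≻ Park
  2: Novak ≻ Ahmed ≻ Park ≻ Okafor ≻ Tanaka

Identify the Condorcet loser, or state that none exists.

Tanaka

Head-to-head results (17 jurors):
Ahmed vs Novak: Ahmed wins 14–3.
Ahmed vs Tanaka: Ahmed is ranked higher on 1+3+5+2 = 11 ballots, Tanaka on 6. Ahmed wins 11–6.
Ahmed vs Okafor: Ahmed is ranked higher on 3+1+5+2 = 11 ballots, Okafor on 6. Ahmed wins 11–6.
Ahmed–Park: Ahmed 13–4.
Novak–Tanaka: Novak 11–6.
Novak vs Okafor: Novak preferred on 3+1+5+2 = 11 ballots; Novak wins 11–6.
Novak vs Park: Novak is ranked higher on 3+5+2 = 10 ballots, Park on 7. Novak wins 10–7.
Tanaka vs Okafor: Tanaka preferred on 3+1 = 4 ballots; Okafor wins 13–4.
Tanaka–Park: Park 9–8.
Okafor–Park: Okafor 12–5.
Only Tanaka has no wins; Tanaka is the Condorcet loser.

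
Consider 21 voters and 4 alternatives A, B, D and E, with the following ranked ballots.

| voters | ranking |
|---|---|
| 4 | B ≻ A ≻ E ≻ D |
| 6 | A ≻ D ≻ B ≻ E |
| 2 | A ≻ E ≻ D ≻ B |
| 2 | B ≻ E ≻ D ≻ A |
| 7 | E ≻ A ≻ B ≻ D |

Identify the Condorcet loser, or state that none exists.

Pairwise majorities:
A vs B: A, 15–6.
A–D: A 19–2.
A vs E: 4+6+2 = 12 for A, 9 for E — A by 12–9.
B vs D: B wins 13–8.
B vs E: B is ranked higher on 4+6+2 = 12 ballots, E on 9. B wins 12–9.
D vs E: D preferred on 6 ballots; E wins 15–6.
Only D has no wins; D is the Condorcet loser.

D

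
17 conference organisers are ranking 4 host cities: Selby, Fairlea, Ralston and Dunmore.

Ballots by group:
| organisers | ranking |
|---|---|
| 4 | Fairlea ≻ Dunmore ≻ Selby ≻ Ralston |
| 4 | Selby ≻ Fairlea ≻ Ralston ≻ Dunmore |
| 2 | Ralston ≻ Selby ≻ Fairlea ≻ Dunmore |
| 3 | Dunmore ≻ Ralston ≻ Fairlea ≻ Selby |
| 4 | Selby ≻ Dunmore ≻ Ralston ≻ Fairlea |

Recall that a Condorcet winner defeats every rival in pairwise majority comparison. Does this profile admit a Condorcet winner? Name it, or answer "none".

Selby

Check each pair by majority over 17 ballots:
Selby vs Fairlea: 4+2+4 = 10 for Selby, 7 for Fairlea — Selby by 10–7.
Selby vs Ralston: 12 to 5, Selby.
Selby vs Dunmore: Selby wins 10–7.
Fairlea–Ralston: Ralston 9–8.
Fairlea vs Dunmore: Fairlea preferred on 4+4+2 = 10 ballots; Fairlea wins 10–7.
Ralston vs Dunmore: Ralston preferred on 4+2 = 6 ballots; Dunmore wins 11–6.
Only Selby has no losses; Selby is the Condorcet winner.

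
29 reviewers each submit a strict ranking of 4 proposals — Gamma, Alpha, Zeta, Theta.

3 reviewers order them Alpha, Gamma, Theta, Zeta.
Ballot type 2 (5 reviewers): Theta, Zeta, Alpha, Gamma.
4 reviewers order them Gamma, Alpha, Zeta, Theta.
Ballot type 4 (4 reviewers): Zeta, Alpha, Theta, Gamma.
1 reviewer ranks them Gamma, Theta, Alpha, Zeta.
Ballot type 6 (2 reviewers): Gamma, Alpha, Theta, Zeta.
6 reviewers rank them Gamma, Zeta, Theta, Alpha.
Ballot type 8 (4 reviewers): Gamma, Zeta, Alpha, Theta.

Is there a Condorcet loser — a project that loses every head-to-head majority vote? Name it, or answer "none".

Theta

Head-to-head results (29 reviewers):
Gamma vs Alpha: Gamma is ranked higher on 4+1+2+6+4 = 17 ballots, Alpha on 12. Gamma wins 17–12.
Gamma vs Zeta: 20 to 9, Gamma.
Gamma vs Theta: 20 to 9, Gamma.
Alpha vs Zeta: 10 to 19, Zeta.
Alpha–Theta: Alpha 17–12.
Zeta vs Theta: 18 to 11, Zeta.
Theta is beaten in every head-to-head and is the Condorcet loser.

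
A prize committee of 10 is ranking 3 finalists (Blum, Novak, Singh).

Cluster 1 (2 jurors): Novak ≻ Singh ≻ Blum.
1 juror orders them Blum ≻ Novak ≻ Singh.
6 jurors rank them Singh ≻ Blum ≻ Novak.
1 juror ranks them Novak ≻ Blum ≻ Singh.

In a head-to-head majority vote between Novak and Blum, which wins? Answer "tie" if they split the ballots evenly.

Blum

Ballots ranking Novak above Blum: 2 + 1 = 3.
Ballots ranking Blum above Novak: 10 − 3 = 7.
Blum wins the head-to-head 7–3.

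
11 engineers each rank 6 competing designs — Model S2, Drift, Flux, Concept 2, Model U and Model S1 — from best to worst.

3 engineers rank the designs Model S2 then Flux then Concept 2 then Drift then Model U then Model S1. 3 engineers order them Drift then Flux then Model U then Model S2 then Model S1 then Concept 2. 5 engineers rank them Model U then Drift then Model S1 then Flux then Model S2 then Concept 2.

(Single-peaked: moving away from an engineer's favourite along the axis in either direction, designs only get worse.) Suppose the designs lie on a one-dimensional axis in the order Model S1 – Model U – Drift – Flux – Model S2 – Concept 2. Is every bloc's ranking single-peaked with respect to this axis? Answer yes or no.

Axis positions: Model S1=1, Model U=2, Drift=3, Flux=4, Model S2=5, Concept 2=6.
Bloc 1 (peak Model S2 at position 5): ranking walks positions 5-4-6-3-2-1, expanding outward from the peak — single-peaked.
Bloc 2 (peak Drift at position 3): ranking walks positions 3-4-2-5-1-6, expanding outward from the peak — single-peaked.
Bloc 3 (peak Model U at position 2): ranking walks positions 2-3-1-4-5-6, expanding outward from the peak — single-peaked.
Every ranking is single-peaked on this axis.

yes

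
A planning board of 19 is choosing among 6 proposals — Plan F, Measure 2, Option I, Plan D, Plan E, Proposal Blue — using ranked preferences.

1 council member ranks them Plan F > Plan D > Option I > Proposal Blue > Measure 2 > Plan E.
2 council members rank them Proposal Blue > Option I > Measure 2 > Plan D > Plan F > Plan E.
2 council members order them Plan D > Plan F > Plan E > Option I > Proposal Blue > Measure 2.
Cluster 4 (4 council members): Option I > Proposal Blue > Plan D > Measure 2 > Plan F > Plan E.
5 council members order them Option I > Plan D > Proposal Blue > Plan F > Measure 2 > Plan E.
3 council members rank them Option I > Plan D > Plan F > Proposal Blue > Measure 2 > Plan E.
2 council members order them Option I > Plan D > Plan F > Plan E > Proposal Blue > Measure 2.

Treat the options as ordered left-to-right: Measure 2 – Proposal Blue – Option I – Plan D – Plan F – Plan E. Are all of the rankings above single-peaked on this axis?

yes

Axis positions: Measure 2=1, Proposal Blue=2, Option I=3, Plan D=4, Plan F=5, Plan E=6.
Cluster 1 (peak Plan F at position 5): ranking walks positions 5-4-3-2-1-6, expanding outward from the peak — single-peaked.
Cluster 2 (peak Proposal Blue at position 2): ranking walks positions 2-3-1-4-5-6, expanding outward from the peak — single-peaked.
Cluster 3 (peak Plan D at position 4): ranking walks positions 4-5-6-3-2-1, expanding outward from the peak — single-peaked.
Cluster 4 (peak Option I at position 3): ranking walks positions 3-2-4-1-5-6, expanding outward from the peak — single-peaked.
Cluster 5 (peak Option I at position 3): ranking walks positions 3-4-2-5-1-6, expanding outward from the peak — single-peaked.
Cluster 6 (peak Option I at position 3): ranking walks positions 3-4-5-2-1-6, expanding outward from the peak — single-peaked.
Cluster 7 (peak Option I at position 3): ranking walks positions 3-4-5-6-2-1, expanding outward from the peak — single-peaked.
Every ranking is single-peaked on this axis.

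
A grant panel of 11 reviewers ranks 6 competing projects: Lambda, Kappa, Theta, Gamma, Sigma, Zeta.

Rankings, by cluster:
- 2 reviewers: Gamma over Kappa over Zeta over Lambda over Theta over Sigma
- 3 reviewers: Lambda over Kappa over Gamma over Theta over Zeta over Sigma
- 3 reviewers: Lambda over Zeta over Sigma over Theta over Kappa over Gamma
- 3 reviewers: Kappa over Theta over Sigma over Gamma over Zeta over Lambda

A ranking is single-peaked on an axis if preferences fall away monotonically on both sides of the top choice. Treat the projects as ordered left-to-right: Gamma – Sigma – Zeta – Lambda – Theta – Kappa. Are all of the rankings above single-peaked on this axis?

Axis positions: Gamma=1, Sigma=2, Zeta=3, Lambda=4, Theta=5, Kappa=6.
Cluster 1: ranking walks positions 1-6-3-4-5-2; Kappa is ranked above Sigma even though Sigma lies between Kappa and the peak Gamma on the axis — preferences dip and rise again. Not single-peaked.
Cluster 2: ranking walks positions 4-6-1-5-3-2; Kappa is ranked above Theta even though Theta lies between Kappa and the peak Lambda on the axis — preferences dip and rise again. Not single-peaked.
Cluster 3 (peak Lambda at position 4): ranking walks positions 4-3-2-5-6-1, expanding outward from the peak — single-peaked.
Cluster 4: ranking walks positions 6-5-2-1-3-4; Sigma is ranked above Lambda even though Lambda lies between Sigma and the peak Kappa on the axis — preferences dip and rise again. Not single-peaked.
Cluster 1 violates single-peakedness, so the profile is not single-peaked on this axis.

no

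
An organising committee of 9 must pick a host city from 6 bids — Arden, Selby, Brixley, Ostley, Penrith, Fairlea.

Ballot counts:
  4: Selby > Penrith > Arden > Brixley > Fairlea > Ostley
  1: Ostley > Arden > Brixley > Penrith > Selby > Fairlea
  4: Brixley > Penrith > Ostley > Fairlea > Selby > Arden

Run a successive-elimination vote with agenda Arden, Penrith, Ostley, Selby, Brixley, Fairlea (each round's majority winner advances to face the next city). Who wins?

Brixley

Round 1: Arden vs Penrith — 1–8, Penrith advances.
Round 2: Penrith vs Ostley — 8–1, Penrith advances.
Round 3: Penrith vs Selby — 5–4, Penrith advances.
Round 4: Penrith vs Brixley — 4–5, Brixley advances.
Round 5: Brixley vs Fairlea — 9–0, Brixley advances.
The agenda winner is Brixley.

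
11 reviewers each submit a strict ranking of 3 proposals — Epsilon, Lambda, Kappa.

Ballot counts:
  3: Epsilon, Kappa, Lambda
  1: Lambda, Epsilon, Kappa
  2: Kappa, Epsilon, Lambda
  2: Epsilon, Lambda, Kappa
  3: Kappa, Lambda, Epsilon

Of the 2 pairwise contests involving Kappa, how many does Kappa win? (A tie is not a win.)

1

Kappa against each rival (11 reviewers):
Kappa vs Epsilon: Kappa preferred on 2+3 = 5 ballots; Epsilon wins 6–5.
Kappa vs Lambda: 3+2+3 = 8 for Kappa, 3 for Lambda — Kappa by 8–3.
Kappa beats Lambda; loses to Epsilon — 1 pairwise win.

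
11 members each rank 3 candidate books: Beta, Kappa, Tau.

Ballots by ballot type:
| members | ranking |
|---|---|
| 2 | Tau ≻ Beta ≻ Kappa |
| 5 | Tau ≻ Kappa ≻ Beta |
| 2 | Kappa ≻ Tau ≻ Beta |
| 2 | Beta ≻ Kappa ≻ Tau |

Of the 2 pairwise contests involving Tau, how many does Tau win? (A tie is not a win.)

Tau against each rival (11 members):
Tau vs Beta: Tau, 9–2.
Tau vs Kappa: 2+5 = 7 for Tau, 4 for Kappa — Tau by 7–4.
Tau beats Beta, Kappa — 2 pairwise wins.

2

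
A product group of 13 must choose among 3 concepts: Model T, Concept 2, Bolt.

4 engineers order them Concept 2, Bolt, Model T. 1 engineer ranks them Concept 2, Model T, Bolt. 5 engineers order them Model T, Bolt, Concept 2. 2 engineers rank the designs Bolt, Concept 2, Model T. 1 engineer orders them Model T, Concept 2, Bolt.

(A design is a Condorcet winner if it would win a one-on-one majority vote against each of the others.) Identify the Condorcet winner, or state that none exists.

Check each pair by majority over 13 ballots:
Model T vs Concept 2: Model T preferred on 5+1 = 6 ballots; Concept 2 wins 7–6.
Model T vs Bolt: 7 to 6, Model T.
Concept 2 vs Bolt: 4+1+1 = 6 for Concept 2, 7 for Bolt — Bolt by 7–6.
Each design drops at least one matchup (Model T loses to Concept 2; Concept 2 loses to Bolt; Bolt loses to Model T); the cycle Model T → Bolt → Concept 2 → Model T rules out a Condorcet winner.

none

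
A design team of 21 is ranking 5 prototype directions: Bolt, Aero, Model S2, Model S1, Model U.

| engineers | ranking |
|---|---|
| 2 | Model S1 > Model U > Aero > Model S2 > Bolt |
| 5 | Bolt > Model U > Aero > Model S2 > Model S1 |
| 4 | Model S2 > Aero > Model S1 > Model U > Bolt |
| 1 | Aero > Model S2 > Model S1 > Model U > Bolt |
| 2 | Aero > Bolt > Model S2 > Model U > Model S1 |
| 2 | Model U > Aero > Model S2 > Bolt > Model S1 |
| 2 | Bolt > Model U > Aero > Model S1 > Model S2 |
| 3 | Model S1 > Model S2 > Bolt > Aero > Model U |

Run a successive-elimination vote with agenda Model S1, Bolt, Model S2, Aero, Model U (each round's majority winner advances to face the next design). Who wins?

Model U

Round 1: Model S1 vs Bolt — 10–11, Bolt advances.
Round 2: Bolt vs Model S2 — 9–12, Model S2 advances.
Round 3: Model S2 vs Aero — 7–14, Aero advances.
Round 4: Aero vs Model U — 10–11, Model U advances.
Model U survives the agenda.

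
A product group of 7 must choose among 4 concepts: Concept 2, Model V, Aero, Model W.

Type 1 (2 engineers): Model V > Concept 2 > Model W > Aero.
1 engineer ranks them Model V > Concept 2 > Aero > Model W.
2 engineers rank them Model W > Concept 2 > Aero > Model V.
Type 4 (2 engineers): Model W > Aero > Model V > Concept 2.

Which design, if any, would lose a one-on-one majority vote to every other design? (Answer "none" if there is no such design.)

Pairwise majorities:
Concept 2 vs Model V: Model V wins 5–2.
Concept 2 vs Aero: 2+1+2 = 5 for Concept 2, 2 for Aero — Concept 2 by 5–2.
Concept 2 vs Model W: Model W wins 4–3.
Model V vs Aero: Model V is ranked higher on 2+1 = 3 ballots, Aero on 4. Aero wins 4–3.
Model V vs Model W: 2+1 = 3 for Model V, 4 for Model W — Model W by 4–3.
Aero vs Model W: 1 for Aero, 6 for Model W — Model W by 6–1.
Each design has at least one pairwise win (Concept 2 beats Aero; Model V beats Concept 2; Aero beats Model V; Model W beats Concept 2) — no Condorcet loser.

none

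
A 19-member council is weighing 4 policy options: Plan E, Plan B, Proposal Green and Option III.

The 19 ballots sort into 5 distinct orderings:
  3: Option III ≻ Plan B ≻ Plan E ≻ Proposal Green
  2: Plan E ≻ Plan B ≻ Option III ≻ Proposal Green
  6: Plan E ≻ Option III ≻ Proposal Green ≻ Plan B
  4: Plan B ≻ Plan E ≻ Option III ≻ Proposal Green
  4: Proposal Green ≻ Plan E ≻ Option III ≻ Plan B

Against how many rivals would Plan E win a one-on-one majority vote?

Plan E against each rival (19 council members):
Plan E vs Plan B: 12 to 7, Plan E.
Plan E vs Proposal Green: Plan E, 15–4.
Plan E vs Option III: Plan E, 16–3.
Plan E beats Plan B, Proposal Green, Option III — 3 pairwise wins.

3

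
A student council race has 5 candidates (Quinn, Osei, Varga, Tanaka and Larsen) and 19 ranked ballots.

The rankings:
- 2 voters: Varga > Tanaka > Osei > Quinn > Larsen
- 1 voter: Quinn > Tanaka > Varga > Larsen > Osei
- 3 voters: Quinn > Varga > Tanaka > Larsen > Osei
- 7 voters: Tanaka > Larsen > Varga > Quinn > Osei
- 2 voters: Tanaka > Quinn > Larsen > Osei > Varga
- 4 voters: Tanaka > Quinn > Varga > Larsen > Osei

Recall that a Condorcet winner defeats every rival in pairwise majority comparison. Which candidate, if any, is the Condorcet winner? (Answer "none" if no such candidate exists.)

Head-to-head results (19 voters):
Quinn–Osei: Quinn 17–2.
Quinn vs Varga: Quinn, 10–9.
Quinn vs Tanaka: Quinn is ranked higher on 1+3 = 4 ballots, Tanaka on 15. Tanaka wins 15–4.
Quinn–Larsen: Quinn 12–7.
Osei–Varga: Varga 17–2.
Osei vs Tanaka: Osei is ranked higher on 0 ballots, Tanaka on 19. Tanaka wins 19–0.
Osei vs Larsen: Osei is ranked higher on 2 ballots, Larsen on 17. Larsen wins 17–2.
Varga–Tanaka: Tanaka 14–5.
Varga–Larsen: Varga 10–9.
Tanaka vs Larsen: Tanaka, 19–0.
Only Tanaka has no losses; Tanaka is the Condorcet winner.

Tanaka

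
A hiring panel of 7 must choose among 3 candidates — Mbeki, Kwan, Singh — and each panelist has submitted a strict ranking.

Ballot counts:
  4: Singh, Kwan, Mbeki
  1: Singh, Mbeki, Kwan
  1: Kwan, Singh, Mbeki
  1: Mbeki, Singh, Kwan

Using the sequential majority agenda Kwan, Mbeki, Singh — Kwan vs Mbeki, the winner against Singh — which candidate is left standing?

Singh

Round 1: Kwan vs Mbeki — 5–2, Kwan advances.
Round 2: Kwan vs Singh — 1–6, Singh advances.
The agenda winner is Singh.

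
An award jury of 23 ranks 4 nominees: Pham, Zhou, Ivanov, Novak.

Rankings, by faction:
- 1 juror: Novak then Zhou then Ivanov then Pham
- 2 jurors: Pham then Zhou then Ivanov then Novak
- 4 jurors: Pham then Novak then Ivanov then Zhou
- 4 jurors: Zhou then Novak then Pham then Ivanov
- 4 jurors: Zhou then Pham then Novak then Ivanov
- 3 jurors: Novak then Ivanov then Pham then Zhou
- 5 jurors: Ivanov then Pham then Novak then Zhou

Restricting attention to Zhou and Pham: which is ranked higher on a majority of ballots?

Ballots ranking Zhou above Pham: 1 + 4 + 4 = 9.
Ballots ranking Pham above Zhou: 23 − 9 = 14.
Pham wins the head-to-head 14–9.

Pham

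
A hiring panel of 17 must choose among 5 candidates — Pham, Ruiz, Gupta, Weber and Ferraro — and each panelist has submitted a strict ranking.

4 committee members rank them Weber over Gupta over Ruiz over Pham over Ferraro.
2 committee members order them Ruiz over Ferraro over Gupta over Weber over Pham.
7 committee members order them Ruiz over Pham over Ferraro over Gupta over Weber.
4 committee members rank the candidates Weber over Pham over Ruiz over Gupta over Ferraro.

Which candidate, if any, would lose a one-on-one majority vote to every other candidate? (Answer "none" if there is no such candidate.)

none

Head-to-head results (17 committee members):
Pham vs Ruiz: Pham is ranked higher on 4 ballots, Ruiz on 13. Ruiz wins 13–4.
Pham vs Gupta: Pham is ranked higher on 7+4 = 11 ballots, Gupta on 6. Pham wins 11–6.
Pham vs Weber: 7 for Pham, 10 for Weber — Weber by 10–7.
Pham–Ferraro: Pham 15–2.
Ruiz vs Gupta: Ruiz preferred on 2+7+4 = 13 ballots; Ruiz wins 13–4.
Ruiz–Weber: Ruiz 9–8.
Ruiz vs Ferraro: Ruiz preferred on 4+2+7+4 = 17 ballots; Ruiz wins 17–0.
Gupta vs Weber: 2+7 = 9 for Gupta, 8 for Weber — Gupta by 9–8.
Gupta vs Ferraro: Ferraro wins 9–8.
Weber vs Ferraro: 8 to 9, Ferraro.
No candidate is winless: Pham beats Gupta; Ruiz beats Pham; Gupta beats Weber; Weber beats Pham; Ferraro beats Gupta. There is no Condorcet loser.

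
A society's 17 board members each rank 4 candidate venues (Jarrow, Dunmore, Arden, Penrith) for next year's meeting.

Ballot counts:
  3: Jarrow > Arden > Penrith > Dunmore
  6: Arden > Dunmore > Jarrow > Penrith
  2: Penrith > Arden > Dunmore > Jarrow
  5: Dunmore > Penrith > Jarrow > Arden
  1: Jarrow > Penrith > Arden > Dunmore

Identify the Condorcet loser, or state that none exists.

Pairwise majorities:
Jarrow vs Dunmore: 4 to 13, Dunmore.
Jarrow vs Arden: Jarrow preferred on 3+5+1 = 9 ballots; Jarrow wins 9–8.
Jarrow vs Penrith: 3+6+1 = 10 for Jarrow, 7 for Penrith — Jarrow by 10–7.
Dunmore vs Arden: Dunmore preferred on 5 ballots; Arden wins 12–5.
Dunmore vs Penrith: Dunmore wins 11–6.
Arden vs Penrith: Arden, 9–8.
Penrith is beaten in every head-to-head and is the Condorcet loser.

Penrith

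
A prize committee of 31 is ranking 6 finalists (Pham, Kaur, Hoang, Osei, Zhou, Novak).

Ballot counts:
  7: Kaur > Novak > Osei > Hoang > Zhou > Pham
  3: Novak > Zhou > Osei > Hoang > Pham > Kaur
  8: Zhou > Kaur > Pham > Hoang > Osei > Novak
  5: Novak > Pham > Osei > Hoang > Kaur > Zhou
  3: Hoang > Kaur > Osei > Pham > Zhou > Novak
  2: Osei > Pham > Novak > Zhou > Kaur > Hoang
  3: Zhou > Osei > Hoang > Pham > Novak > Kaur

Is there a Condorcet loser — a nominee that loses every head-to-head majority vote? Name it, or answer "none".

none

Pairwise majorities:
Pham vs Kaur: Pham is ranked higher on 3+5+2+3 = 13 ballots, Kaur on 18. Kaur wins 18–13.
Pham vs Hoang: Hoang, 16–15.
Pham–Osei: Osei 18–13.
Pham vs Zhou: Zhou, 21–10.
Pham vs Novak: Pham is ranked higher on 8+3+2+3 = 16 ballots, Novak on 15. Pham wins 16–15.
Kaur vs Hoang: Kaur is ranked higher on 7+8+2 = 17 ballots, Hoang on 14. Kaur wins 17–14.
Kaur–Osei: Kaur 18–13.
Kaur–Zhou: Zhou 16–15.
Kaur vs Novak: 7+8+3 = 18 for Kaur, 13 for Novak — Kaur by 18–13.
Hoang vs Osei: Osei, 20–11.
Hoang–Zhou: Zhou 16–15.
Hoang vs Novak: Hoang is ranked higher on 8+3+3 = 14 ballots, Novak on 17. Novak wins 17–14.
Osei vs Zhou: 7+5+3+2 = 17 for Osei, 14 for Zhou — Osei by 17–14.
Osei–Novak: Osei 16–15.
Zhou vs Novak: Novak, 17–14.
No nominee is winless: Pham beats Novak; Kaur beats Pham; Hoang beats Pham; Osei beats Pham; Zhou beats Pham; Novak beats Hoang. There is no Condorcet loser.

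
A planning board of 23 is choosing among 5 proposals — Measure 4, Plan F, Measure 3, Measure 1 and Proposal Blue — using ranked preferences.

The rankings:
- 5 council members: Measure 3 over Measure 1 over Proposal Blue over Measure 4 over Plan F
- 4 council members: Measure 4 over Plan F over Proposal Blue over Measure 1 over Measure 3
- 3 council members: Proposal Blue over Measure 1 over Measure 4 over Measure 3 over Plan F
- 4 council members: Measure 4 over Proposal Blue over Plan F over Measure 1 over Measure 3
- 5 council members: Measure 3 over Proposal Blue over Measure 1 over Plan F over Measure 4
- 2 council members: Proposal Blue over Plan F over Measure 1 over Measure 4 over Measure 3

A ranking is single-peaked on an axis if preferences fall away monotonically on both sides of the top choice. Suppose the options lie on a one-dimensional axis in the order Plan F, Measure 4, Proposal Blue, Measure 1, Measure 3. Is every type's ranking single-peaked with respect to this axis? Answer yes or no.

no

Axis positions: Plan F=1, Measure 4=2, Proposal Blue=3, Measure 1=4, Measure 3=5.
Type 1 (peak Measure 3 at position 5): ranking walks positions 5-4-3-2-1, expanding outward from the peak — single-peaked.
Type 2 (peak Measure 4 at position 2): ranking walks positions 2-1-3-4-5, expanding outward from the peak — single-peaked.
Type 3 (peak Proposal Blue at position 3): ranking walks positions 3-4-2-5-1, expanding outward from the peak — single-peaked.
Type 4 (peak Measure 4 at position 2): ranking walks positions 2-3-1-4-5, expanding outward from the peak — single-peaked.
Type 5: ranking walks positions 5-3-4-1-2; Proposal Blue is ranked above Measure 1 even though Measure 1 lies between Proposal Blue and the peak Measure 3 on the axis — preferences dip and rise again. Not single-peaked.
Type 6: ranking walks positions 3-1-4-2-5; Plan F is ranked above Measure 4 even though Measure 4 lies between Plan F and the peak Proposal Blue on the axis — preferences dip and rise again. Not single-peaked.
Type 5 violates single-peakedness, so the profile is not single-peaked on this axis.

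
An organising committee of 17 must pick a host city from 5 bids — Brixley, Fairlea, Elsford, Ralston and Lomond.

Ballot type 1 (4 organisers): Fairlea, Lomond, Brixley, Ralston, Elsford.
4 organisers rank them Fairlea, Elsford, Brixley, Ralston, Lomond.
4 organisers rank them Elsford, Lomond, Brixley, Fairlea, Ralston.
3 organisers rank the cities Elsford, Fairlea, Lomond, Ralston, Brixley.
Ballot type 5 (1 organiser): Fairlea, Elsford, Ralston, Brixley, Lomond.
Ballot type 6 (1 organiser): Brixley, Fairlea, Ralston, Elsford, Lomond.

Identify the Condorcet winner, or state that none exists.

Fairlea

Check each pair by majority over 17 ballots:
Brixley vs Fairlea: 4+1 = 5 for Brixley, 12 for Fairlea — Fairlea by 12–5.
Brixley vs Elsford: Elsford, 12–5.
Brixley–Ralston: Brixley 13–4.
Brixley vs Lomond: 6 to 11, Lomond.
Fairlea vs Elsford: 4+4+1+1 = 10 for Fairlea, 7 for Elsford — Fairlea by 10–7.
Fairlea vs Ralston: Fairlea, 17–0.
Fairlea vs Lomond: 4+4+3+1+1 = 13 for Fairlea, 4 for Lomond — Fairlea by 13–4.
Elsford vs Ralston: Elsford preferred on 4+4+3+1 = 12 ballots; Elsford wins 12–5.
Elsford vs Lomond: Elsford, 13–4.
Ralston vs Lomond: Ralston is ranked higher on 4+1+1 = 6 ballots, Lomond on 11. Lomond wins 11–6.
Fairlea defeats every rival head-to-head and is the Condorcet winner.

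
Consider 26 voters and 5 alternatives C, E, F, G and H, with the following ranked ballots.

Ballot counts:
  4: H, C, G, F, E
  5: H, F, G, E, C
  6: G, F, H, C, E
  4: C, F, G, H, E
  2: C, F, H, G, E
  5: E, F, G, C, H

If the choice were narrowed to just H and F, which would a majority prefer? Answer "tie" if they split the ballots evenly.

F

Ballots ranking H above F: 4 + 5 = 9.
Ballots ranking F above H: 26 − 9 = 17.
F wins the head-to-head 17–9.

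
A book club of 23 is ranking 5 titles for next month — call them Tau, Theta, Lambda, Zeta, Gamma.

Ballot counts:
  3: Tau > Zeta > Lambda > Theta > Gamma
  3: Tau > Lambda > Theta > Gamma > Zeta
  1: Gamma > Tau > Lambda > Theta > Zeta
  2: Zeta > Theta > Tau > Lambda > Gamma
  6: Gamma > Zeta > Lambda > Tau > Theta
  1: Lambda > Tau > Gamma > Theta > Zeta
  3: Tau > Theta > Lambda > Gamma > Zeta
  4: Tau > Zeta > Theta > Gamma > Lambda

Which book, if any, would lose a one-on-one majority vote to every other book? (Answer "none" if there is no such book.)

none

Head-to-head results (23 members):
Tau vs Theta: 21 for Tau, 2 for Theta — Tau by 21–2.
Tau vs Lambda: Tau is ranked higher on 3+3+1+2+3+4 = 16 ballots, Lambda on 7. Tau wins 16–7.
Tau vs Zeta: 3+3+1+1+3+4 = 15 for Tau, 8 for Zeta — Tau by 15–8.
Tau vs Gamma: Tau, 16–7.
Theta vs Lambda: Lambda wins 14–9.
Theta–Zeta: Zeta 15–8.
Theta vs Gamma: Theta wins 15–8.
Lambda–Zeta: Zeta 15–8.
Lambda vs Gamma: 12 to 11, Lambda.
Zeta vs Gamma: Gamma, 14–9.
Every book wins at least one matchup (Tau beats Theta; Theta beats Gamma; Lambda beats Theta; Zeta beats Theta; Gamma beats Zeta), so there is no Condorcet loser.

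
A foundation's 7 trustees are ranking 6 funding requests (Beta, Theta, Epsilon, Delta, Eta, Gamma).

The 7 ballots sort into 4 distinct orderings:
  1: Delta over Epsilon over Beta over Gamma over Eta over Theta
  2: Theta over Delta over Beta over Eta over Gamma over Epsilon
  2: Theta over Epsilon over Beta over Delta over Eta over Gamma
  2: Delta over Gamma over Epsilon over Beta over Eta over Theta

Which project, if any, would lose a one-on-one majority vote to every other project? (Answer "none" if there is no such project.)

none

Pairwise majorities:
Beta–Theta: Theta 4–3.
Beta vs Epsilon: Beta preferred on 2 ballots; Epsilon wins 5–2.
Beta vs Delta: 2 to 5, Delta.
Beta vs Eta: Beta is ranked higher on 1+2+2+2 = 7 ballots, Eta on 0. Beta wins 7–0.
Beta vs Gamma: Beta preferred on 1+2+2 = 5 ballots; Beta wins 5–2.
Theta–Epsilon: Theta 4–3.
Theta–Delta: Theta 4–3.
Theta–Eta: Theta 4–3.
Theta vs Gamma: Theta preferred on 2+2 = 4 ballots; Theta wins 4–3.
Epsilon vs Delta: 2 to 5, Delta.
Epsilon vs Eta: Epsilon preferred on 1+2+2 = 5 ballots; Epsilon wins 5–2.
Epsilon vs Gamma: Gamma, 4–3.
Delta vs Eta: Delta, 7–0.
Delta vs Gamma: Delta, 7–0.
Eta vs Gamma: Eta, 4–3.
No project is winless: Beta beats Eta; Theta beats Beta; Epsilon beats Beta; Delta beats Beta; Eta beats Gamma; Gamma beats Epsilon. There is no Condorcet loser.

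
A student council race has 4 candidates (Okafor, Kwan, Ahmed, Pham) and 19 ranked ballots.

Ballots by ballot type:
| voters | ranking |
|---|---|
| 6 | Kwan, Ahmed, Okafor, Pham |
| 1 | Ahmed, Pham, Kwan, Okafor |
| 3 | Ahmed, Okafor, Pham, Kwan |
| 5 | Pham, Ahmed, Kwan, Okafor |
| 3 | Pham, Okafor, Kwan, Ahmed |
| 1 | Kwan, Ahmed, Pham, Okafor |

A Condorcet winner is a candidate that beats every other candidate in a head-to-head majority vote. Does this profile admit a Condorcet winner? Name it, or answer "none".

Pairwise majorities:
Okafor–Kwan: Kwan 13–6.
Okafor–Ahmed: Ahmed 16–3.
Okafor vs Pham: Pham wins 10–9.
Kwan vs Ahmed: Kwan, 10–9.
Kwan–Pham: Pham 12–7.
Ahmed vs Pham: Ahmed wins 11–8.
Every candidate loses at least once (Okafor loses to Kwan; Kwan loses to Pham; Ahmed loses to Kwan; Pham loses to Ahmed). The majority relation contains the cycle Kwan > Ahmed > Pham > Kwan, so there is no Condorcet winner.

none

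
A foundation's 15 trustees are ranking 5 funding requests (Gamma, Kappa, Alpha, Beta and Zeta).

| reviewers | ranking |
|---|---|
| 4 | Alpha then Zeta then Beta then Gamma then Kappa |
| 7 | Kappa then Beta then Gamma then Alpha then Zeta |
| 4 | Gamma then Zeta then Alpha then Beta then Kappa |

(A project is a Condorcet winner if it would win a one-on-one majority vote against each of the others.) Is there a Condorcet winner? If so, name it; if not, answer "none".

Head-to-head results (15 reviewers):
Gamma vs Kappa: Gamma wins 8–7.
Gamma–Alpha: Gamma 11–4.
Gamma–Beta: Beta 11–4.
Gamma vs Zeta: Gamma wins 11–4.
Kappa vs Alpha: Alpha, 8–7.
Kappa vs Beta: Kappa preferred on 7 ballots; Beta wins 8–7.
Kappa vs Zeta: Zeta, 8–7.
Alpha vs Beta: Alpha wins 8–7.
Alpha vs Zeta: Alpha, 11–4.
Beta vs Zeta: Beta is ranked higher on 7 ballots, Zeta on 8. Zeta wins 8–7.
Every project loses at least once (Gamma loses to Beta; Kappa loses to Gamma; Alpha loses to Gamma; Beta loses to Alpha; Zeta loses to Gamma). The majority relation contains the cycle Gamma → Alpha → Beta → Gamma, so there is no Condorcet winner.

none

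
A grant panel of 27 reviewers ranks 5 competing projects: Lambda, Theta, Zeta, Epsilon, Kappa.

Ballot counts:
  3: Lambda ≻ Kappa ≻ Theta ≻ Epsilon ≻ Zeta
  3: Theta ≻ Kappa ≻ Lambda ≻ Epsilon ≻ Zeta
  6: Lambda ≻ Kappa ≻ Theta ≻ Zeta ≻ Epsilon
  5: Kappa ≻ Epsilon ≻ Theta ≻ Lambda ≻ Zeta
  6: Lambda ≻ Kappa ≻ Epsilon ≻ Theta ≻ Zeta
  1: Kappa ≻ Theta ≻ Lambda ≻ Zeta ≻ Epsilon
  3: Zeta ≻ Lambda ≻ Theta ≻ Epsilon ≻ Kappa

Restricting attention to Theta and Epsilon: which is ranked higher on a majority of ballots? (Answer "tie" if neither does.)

Theta

Ballots ranking Theta above Epsilon: 3 + 3 + 6 + 1 + 3 = 16.
Ballots ranking Epsilon above Theta: 27 − 16 = 11.
Theta wins the head-to-head 16–11.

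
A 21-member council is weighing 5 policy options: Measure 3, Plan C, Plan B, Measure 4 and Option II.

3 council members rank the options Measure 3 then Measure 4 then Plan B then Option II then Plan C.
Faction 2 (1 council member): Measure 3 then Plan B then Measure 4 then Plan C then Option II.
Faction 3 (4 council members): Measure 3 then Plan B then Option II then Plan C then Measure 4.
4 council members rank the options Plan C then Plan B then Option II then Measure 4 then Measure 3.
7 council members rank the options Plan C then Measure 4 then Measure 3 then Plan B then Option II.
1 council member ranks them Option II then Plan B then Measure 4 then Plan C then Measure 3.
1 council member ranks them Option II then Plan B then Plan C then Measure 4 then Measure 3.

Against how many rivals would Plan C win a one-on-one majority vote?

Plan C against each rival (21 council members):
Plan C vs Measure 3: Plan C wins 13–8.
Plan C vs Plan B: Plan C is ranked higher on 4+7 = 11 ballots, Plan B on 10. Plan C wins 11–10.
Plan C vs Measure 4: 4+4+7+1 = 16 for Plan C, 5 for Measure 4 — Plan C by 16–5.
Plan C vs Option II: Plan C wins 12–9.
Plan C beats Measure 3, Plan B, Measure 4, Option II — 4 pairwise wins.

4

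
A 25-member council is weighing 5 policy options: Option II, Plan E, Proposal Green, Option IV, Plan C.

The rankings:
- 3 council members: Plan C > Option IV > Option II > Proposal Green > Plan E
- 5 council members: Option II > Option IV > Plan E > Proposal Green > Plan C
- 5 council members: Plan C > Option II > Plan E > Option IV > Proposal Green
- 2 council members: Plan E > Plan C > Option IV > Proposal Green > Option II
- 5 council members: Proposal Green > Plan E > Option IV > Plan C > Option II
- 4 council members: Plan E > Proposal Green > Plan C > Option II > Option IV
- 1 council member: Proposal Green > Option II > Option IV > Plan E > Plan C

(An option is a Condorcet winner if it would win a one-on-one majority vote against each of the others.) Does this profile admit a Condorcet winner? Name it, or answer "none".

Head-to-head results (25 council members):
Option II–Plan E: Option II 14–11.
Option II vs Proposal Green: Option II wins 13–12.
Option II–Option IV: Option II 15–10.
Option II vs Plan C: Plan C wins 19–6.
Plan E–Proposal Green: Plan E 16–9.
Plan E–Option IV: Plan E 16–9.
Plan E vs Plan C: Plan E wins 17–8.
Proposal Green vs Option IV: Option IV wins 15–10.
Proposal Green vs Plan C: Proposal Green, 15–10.
Option IV vs Plan C: Plan C, 14–11.
No option is unbeaten: Option II loses to Plan C; Plan E loses to Option II; Proposal Green loses to Option II; Option IV loses to Option II; Plan C loses to Plan E. In particular Option II → Plan E → Plan C → Option II is a majority cycle — no Condorcet winner exists.

none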